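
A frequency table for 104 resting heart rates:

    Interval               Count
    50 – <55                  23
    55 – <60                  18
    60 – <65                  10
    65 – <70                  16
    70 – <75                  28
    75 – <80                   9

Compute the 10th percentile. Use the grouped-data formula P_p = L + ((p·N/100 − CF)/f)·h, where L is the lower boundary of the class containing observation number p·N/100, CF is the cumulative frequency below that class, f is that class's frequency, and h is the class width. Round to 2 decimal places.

N = 104; target position k = 10/100 · 104 = 10.4.
Cumulative frequencies: 23, 41, 51, 67, 95, 104.
Observation 10.4 falls in the class 50 – <55.
L = 50, CF = 0, f = 23, h = 5.
P10 = 50 + ((10.4 − 0)/23)·5 = 50 + 2.26087 = 52.2609.

52.26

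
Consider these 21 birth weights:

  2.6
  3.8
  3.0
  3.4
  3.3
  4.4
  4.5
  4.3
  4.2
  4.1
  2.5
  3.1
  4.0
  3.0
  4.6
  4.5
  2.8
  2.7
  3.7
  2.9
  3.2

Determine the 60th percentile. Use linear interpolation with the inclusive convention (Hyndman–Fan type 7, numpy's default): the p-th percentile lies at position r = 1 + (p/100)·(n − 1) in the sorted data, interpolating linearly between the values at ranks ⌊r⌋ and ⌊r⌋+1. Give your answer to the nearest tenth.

Sorted: 2.5, 2.6, 2.7, 2.8, 2.9, 3.0, 3.0, 3.1, 3.2, 3.3, 3.4, 3.7, 3.8, 4.0, 4.1, 4.2, 4.3, 4.4, 4.5, 4.5, 4.6.
n = 21.
r = 1 + (60/100)·(21 − 1) = 1 + 12 = 13.
r is an integer, so P60 is the value at rank 13: 3.8.

3.8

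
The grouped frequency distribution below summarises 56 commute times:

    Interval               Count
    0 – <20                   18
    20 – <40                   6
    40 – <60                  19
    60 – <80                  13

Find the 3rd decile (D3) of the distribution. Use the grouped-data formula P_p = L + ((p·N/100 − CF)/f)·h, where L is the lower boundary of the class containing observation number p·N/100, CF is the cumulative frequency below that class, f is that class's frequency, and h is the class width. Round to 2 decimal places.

18.67

N = 56; target position k = 30/100 · 56 = 16.8.
Cumulative frequencies: 18, 24, 43, 56.
Observation 16.8 falls in the class 0 – <20.
L = 0, CF = 0, f = 18, h = 20.
P30 = 0 + ((16.8 − 0)/18)·20 = 0 + 18.6667 = 18.6667.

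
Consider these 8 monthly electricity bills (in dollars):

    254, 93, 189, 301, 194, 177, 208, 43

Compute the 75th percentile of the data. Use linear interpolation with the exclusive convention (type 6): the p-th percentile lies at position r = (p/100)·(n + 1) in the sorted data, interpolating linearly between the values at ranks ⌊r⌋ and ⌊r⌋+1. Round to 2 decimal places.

242.50

Sorted: 43, 93, 177, 189, 194, 208, 254, 301.
n = 8.
r = (75/100)·(8 + 1) = 6.75.
Rank 6 is 208 and rank 7 is 254.
Interpolate: 208 + 0.75·(254 − 208) = 208 + 0.75·46 = 242.5.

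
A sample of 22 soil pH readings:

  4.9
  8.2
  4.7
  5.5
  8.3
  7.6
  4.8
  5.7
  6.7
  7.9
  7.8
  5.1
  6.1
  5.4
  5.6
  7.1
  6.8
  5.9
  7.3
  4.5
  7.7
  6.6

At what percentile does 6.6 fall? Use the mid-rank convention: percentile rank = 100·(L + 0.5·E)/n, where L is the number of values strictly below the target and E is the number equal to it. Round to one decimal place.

Sorted: 4.5, 4.7, 4.8, 4.9, 5.1, 5.4, 5.5, 5.6, 5.7, 5.9, 6.1, 6.6, 6.7, 6.8, 7.1, 7.3, 7.6, 7.7, 7.8, 7.9, 8.2, 8.3.
Count below 6.6: L = 11; count equal: E = 1; n = 22.
Percentile rank = 100·(11 + 0.5·1)/22 = 100·11.5/22 = 52.27.

52.3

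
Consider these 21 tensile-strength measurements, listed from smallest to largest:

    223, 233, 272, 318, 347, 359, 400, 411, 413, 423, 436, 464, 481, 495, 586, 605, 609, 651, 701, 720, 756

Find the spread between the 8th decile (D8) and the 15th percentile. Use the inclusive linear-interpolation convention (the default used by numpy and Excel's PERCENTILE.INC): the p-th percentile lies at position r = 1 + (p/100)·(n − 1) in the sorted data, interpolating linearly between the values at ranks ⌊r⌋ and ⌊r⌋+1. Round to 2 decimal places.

291.00

n = 21.
P15: r = 4 (integer) → 318.
P80: r = 17 (integer) → 609.
Difference: 609 − 318 = 291.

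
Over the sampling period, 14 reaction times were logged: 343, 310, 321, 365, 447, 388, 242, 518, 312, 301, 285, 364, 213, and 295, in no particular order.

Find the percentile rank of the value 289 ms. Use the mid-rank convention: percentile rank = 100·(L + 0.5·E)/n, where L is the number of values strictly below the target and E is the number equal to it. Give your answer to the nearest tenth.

Sorted: 213, 242, 285, 295, 301, 310, 312, 321, 343, 364, 365, 388, 447, 518.
Count below 289: L = 3; count equal: E = 0; n = 14.
Percentile rank = 100·(3 + 0.5·0)/14 = 100·3/14 = 21.43.

21.4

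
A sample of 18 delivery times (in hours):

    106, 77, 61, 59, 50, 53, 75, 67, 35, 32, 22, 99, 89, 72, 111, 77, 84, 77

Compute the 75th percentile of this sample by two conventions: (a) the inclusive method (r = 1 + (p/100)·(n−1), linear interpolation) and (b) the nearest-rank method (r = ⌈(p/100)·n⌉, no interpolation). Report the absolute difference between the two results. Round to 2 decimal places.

1.75

Sorted: 22, 32, 35, 50, 53, 59, 61, 67, 72, 75, 77, 77, 77, 84, 89, 99, 106, 111.
n = 18.
(a) r = 13.75; between ranks 13 (77) and 14 (84): 82.25.
(b) the nearest-rank method: rank 14 → 84.
|82.25 − 84| = 1.75.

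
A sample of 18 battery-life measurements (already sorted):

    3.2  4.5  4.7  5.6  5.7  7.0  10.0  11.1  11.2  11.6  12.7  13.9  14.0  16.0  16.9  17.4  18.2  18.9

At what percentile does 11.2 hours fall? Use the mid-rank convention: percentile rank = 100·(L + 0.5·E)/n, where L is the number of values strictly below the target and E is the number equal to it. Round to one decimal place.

47.2

Count below 11.2: L = 8; count equal: E = 1; n = 18.
Percentile rank = 100·(8 + 0.5·1)/18 = 100·8.5/18 = 47.22.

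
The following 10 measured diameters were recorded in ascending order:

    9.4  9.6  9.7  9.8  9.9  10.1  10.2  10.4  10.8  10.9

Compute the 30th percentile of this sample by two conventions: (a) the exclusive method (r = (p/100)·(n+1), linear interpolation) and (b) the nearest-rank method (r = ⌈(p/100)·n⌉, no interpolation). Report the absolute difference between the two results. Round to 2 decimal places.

0.03

n = 10.
(a) r = 3.3; between ranks 3 (9.7) and 4 (9.8): 9.73.
(b) the nearest-rank method: rank 3 → 9.7.
|9.73 − 9.7| = 0.03.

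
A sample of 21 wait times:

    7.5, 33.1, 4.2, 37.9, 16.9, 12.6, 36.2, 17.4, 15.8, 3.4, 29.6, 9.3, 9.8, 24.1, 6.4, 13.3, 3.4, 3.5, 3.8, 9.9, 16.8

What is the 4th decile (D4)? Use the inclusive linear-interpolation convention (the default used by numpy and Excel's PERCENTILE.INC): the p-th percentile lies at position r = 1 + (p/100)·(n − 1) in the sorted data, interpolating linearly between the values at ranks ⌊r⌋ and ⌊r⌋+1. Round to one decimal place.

9.8

Sorted: 3.4, 3.4, 3.5, 3.8, 4.2, 6.4, 7.5, 9.3, 9.8, 9.9, 12.6, 13.3, 15.8, 16.8, 16.9, 17.4, 24.1, 29.6, 33.1, 36.2, 37.9.
n = 21.
r = 1 + (40/100)·(21 − 1) = 1 + 8 = 9.
r is an integer, so P40 is the value at rank 9: 9.8.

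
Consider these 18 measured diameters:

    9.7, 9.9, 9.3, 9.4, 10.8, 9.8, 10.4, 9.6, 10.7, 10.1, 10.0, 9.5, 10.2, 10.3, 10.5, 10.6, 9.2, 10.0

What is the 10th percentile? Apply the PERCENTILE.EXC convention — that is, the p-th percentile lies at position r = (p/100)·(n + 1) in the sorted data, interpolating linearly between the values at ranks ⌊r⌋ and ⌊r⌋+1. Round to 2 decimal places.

Sorted: 9.2, 9.3, 9.4, 9.5, 9.6, 9.7, 9.8, 9.9, 10.0, 10.0, 10.1, 10.2, 10.3, 10.4, 10.5, 10.6, 10.7, 10.8.
n = 18.
r = (10/100)·(18 + 1) = 1.9.
Rank 1 is 9.2 and rank 2 is 9.3.
Interpolate: 9.2 + 0.9·(9.3 − 9.2) = 9.2 + 0.9·0.1 = 9.29.

9.29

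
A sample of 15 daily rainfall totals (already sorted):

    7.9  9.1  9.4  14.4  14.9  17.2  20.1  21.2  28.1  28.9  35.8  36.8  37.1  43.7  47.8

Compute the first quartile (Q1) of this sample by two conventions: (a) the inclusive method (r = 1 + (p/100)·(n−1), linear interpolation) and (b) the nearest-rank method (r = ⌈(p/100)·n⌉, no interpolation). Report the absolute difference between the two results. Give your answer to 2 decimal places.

n = 15.
(a) r = 4.5; between ranks 4 (14.4) and 5 (14.9): 14.65.
(b) the nearest-rank method: rank 4 → 14.4.
|14.65 − 14.4| = 0.25.

0.25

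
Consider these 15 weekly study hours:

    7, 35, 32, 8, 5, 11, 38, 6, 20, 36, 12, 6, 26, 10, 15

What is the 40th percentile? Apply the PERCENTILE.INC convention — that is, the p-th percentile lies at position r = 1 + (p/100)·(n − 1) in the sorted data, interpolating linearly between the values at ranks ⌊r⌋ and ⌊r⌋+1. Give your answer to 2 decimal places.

Sorted: 5, 6, 6, 7, 8, 10, 11, 12, 15, 20, 26, 32, 35, 36, 38.
n = 15.
r = 1 + (40/100)·(15 − 1) = 1 + 5.6 = 6.6.
Rank 6 is 10 and rank 7 is 11.
Interpolate: 10 + 0.6·(11 − 10) = 10 + 0.6·1 = 10.6.

10.60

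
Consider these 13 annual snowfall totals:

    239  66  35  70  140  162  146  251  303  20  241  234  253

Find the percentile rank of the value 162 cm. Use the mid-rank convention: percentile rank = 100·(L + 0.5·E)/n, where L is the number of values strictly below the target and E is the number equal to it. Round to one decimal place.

Sorted: 20, 35, 66, 70, 140, 146, 162, 234, 239, 241, 251, 253, 303.
Count below 162: L = 6; count equal: E = 1; n = 13.
Percentile rank = 100·(6 + 0.5·1)/13 = 100·6.5/13 = 50.

50.0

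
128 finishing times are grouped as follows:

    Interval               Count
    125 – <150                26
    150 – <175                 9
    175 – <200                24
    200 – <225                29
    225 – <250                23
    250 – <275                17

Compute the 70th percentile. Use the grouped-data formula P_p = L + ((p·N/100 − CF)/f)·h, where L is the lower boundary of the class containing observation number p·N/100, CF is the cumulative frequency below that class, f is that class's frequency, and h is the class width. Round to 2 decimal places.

226.74

N = 128; target position k = 70/100 · 128 = 89.6.
Cumulative frequencies: 26, 35, 59, 88, 111, 128.
Observation 89.6 falls in the class 225 – <250.
L = 225, CF = 88, f = 23, h = 25.
P70 = 225 + ((89.6 − 88)/23)·25 = 225 + 1.73913 = 226.739.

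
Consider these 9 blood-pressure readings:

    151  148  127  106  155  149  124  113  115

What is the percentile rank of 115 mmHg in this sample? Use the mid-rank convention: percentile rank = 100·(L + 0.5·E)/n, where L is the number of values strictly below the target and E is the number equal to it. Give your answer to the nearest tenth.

27.8

Sorted: 106, 113, 115, 124, 127, 148, 149, 151, 155.
Count below 115: L = 2; count equal: E = 1; n = 9.
Percentile rank = 100·(2 + 0.5·1)/9 = 100·2.5/9 = 27.78.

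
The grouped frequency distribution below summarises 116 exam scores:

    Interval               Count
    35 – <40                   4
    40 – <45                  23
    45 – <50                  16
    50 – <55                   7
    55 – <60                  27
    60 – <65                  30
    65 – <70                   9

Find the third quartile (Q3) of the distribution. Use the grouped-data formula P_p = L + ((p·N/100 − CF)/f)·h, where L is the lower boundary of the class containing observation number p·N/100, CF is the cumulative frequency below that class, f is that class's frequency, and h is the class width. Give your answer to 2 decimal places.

N = 116; target position k = 75/100 · 116 = 87.
Cumulative frequencies: 4, 27, 43, 50, 77, 107, 116.
Observation 87 falls in the class 60 – <65.
L = 60, CF = 77, f = 30, h = 5.
P75 = 60 + ((87 − 77)/30)·5 = 60 + 1.66667 = 61.6667.

61.67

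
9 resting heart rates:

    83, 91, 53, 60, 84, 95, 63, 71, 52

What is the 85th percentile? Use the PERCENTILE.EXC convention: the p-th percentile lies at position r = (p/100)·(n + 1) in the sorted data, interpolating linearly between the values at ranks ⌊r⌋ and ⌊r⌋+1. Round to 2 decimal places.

Sorted: 52, 53, 60, 63, 71, 83, 84, 91, 95.
n = 9.
r = (85/100)·(9 + 1) = 8.5.
Rank 8 is 91 and rank 9 is 95.
Interpolate: 91 + 0.5·(95 − 91) = 91 + 0.5·4 = 93.

93.00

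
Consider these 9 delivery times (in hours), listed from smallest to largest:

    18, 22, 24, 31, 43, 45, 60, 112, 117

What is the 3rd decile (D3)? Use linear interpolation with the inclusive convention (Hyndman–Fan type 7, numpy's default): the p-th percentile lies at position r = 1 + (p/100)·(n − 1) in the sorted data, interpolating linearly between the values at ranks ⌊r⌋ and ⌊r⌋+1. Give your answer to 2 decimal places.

n = 9.
r = 1 + (30/100)·(9 − 1) = 1 + 2.4 = 3.4.
Rank 3 is 24 and rank 4 is 31.
Interpolate: 24 + 0.4·(31 − 24) = 24 + 0.4·7 = 26.8.

26.80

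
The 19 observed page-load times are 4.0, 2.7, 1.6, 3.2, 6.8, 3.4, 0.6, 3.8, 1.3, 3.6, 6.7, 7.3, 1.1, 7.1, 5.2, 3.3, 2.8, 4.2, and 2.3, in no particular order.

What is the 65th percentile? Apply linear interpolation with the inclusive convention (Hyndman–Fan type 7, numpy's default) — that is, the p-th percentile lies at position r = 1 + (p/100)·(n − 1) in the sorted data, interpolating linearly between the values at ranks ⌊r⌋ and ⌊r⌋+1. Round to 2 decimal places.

Sorted: 0.6, 1.1, 1.3, 1.6, 2.3, 2.7, 2.8, 3.2, 3.3, 3.4, 3.6, 3.8, 4.0, 4.2, 5.2, 6.7, 6.8, 7.1, 7.3.
n = 19.
r = 1 + (65/100)·(19 − 1) = 1 + 11.7 = 12.7.
Rank 12 is 3.8 and rank 13 is 4.0.
Interpolate: 3.8 + 0.7·(4.0 − 3.8) = 3.8 + 0.7·0.2 = 3.94.

3.94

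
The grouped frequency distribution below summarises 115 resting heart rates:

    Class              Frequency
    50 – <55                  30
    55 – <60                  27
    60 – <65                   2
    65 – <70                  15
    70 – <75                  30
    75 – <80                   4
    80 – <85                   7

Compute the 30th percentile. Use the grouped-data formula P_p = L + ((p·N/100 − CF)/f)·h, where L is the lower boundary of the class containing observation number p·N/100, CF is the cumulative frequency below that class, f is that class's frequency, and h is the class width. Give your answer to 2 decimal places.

N = 115; target position k = 30/100 · 115 = 34.5.
Cumulative frequencies: 30, 57, 59, 74, 104, 108, 115.
Observation 34.5 falls in the class 55 – <60.
L = 55, CF = 30, f = 27, h = 5.
P30 = 55 + ((34.5 − 30)/27)·5 = 55 + 0.833333 = 55.8333.

55.83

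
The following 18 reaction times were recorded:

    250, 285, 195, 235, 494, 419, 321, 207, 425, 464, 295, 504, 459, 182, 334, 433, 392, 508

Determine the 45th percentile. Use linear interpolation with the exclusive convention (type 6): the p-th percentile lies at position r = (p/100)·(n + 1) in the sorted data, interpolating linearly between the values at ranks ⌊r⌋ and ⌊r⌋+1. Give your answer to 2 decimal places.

Sorted: 182, 195, 207, 235, 250, 285, 295, 321, 334, 392, 419, 425, 433, 459, 464, 494, 504, 508.
n = 18.
r = (45/100)·(18 + 1) = 8.55.
Rank 8 is 321 and rank 9 is 334.
Interpolate: 321 + 0.55·(334 − 321) = 321 + 0.55·13 = 328.15.

328.15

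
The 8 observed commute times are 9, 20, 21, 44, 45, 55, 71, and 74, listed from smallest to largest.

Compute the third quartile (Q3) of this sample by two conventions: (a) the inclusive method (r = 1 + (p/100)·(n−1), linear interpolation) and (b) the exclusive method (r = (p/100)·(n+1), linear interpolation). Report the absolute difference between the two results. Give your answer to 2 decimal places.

n = 8.
(a) r = 6.25; between ranks 6 (55) and 7 (71): 59.
(b) r = 6.75; between ranks 6 (55) and 7 (71): 67.
|59 − 67| = 8.

8.00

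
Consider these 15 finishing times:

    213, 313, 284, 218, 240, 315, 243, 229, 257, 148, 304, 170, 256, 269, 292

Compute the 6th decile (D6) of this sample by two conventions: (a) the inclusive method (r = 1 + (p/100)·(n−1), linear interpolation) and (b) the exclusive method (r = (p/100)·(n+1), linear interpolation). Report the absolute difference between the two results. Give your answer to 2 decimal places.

Sorted: 148, 170, 213, 218, 229, 240, 243, 256, 257, 269, 284, 292, 304, 313, 315.
n = 15.
(a) r = 9.4; between ranks 9 (257) and 10 (269): 261.8.
(b) r = 9.6; between ranks 9 (257) and 10 (269): 264.2.
|261.8 − 264.2| = 2.4.

2.40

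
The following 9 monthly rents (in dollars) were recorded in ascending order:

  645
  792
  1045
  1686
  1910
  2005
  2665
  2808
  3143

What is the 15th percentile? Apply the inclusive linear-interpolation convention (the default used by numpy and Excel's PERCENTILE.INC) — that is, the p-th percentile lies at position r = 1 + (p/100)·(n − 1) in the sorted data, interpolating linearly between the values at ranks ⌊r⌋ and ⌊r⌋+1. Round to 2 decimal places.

n = 9.
r = 1 + (15/100)·(9 − 1) = 1 + 1.2 = 2.2.
Rank 2 is 792 and rank 3 is 1045.
Interpolate: 792 + 0.2·(1045 − 792) = 792 + 0.2·253 = 842.6.

842.60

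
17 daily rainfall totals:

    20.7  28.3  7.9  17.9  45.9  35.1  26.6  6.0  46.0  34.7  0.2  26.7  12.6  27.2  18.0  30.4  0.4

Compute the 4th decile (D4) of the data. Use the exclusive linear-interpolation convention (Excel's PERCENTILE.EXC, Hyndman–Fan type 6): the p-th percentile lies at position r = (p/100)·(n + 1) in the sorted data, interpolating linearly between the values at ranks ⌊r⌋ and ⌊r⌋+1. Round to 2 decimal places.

Sorted: 0.2, 0.4, 6.0, 7.9, 12.6, 17.9, 18.0, 20.7, 26.6, 26.7, 27.2, 28.3, 30.4, 34.7, 35.1, 45.9, 46.0.
n = 17.
r = (40/100)·(17 + 1) = 7.2.
Rank 7 is 18.0 and rank 8 is 20.7.
Interpolate: 18.0 + 0.2·(20.7 − 18.0) = 18.0 + 0.2·2.7 = 18.54.

18.54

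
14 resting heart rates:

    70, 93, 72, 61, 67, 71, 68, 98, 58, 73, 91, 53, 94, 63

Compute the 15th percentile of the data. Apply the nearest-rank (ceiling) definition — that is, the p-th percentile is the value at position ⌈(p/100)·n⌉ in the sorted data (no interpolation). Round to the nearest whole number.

61

Sorted: 53, 58, 61, 63, 67, 68, 70, 71, 72, 73, 91, 93, 94, 98.
n = 14.
Position = ⌈15/100 · 14⌉ = ⌈2.1⌉ = 3.
The value at rank 3 is 61.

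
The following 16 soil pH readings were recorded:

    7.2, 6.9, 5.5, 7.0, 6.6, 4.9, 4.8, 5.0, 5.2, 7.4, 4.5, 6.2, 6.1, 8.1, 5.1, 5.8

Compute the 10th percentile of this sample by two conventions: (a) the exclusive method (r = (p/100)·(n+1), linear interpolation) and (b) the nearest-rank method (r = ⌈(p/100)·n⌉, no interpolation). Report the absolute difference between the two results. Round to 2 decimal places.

0.09

Sorted: 4.5, 4.8, 4.9, 5.0, 5.1, 5.2, 5.5, 5.8, 6.1, 6.2, 6.6, 6.9, 7.0, 7.2, 7.4, 8.1.
n = 16.
(a) r = 1.7; between ranks 1 (4.5) and 2 (4.8): 4.71.
(b) the nearest-rank method: rank 2 → 4.8.
|4.71 − 4.8| = 0.09.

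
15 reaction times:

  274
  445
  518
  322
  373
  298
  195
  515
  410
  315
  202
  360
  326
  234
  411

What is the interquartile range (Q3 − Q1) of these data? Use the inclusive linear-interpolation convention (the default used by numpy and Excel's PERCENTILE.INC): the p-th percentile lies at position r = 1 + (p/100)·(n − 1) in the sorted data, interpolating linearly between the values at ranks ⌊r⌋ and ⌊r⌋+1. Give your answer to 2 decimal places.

124.50

Sorted: 195, 202, 234, 274, 298, 315, 322, 326, 360, 373, 410, 411, 445, 515, 518.
n = 15.
P25: r = 4.5; ranks 4–5 are 274, 298; interpolating gives 286.
P75: r = 11.5; ranks 11–12 are 410, 411; interpolating gives 410.5.
Difference: 410.5 − 286 = 124.5.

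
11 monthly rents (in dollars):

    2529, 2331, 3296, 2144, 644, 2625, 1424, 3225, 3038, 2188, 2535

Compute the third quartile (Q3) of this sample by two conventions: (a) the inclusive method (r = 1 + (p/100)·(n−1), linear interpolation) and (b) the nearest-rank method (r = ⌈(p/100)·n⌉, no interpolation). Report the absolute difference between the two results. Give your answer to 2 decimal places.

Sorted: 644, 1424, 2144, 2188, 2331, 2529, 2535, 2625, 3038, 3225, 3296.
n = 11.
(a) r = 8.5; between ranks 8 (2625) and 9 (3038): 2831.5.
(b) the nearest-rank method: rank 9 → 3038.
|2831.5 − 3038| = 206.5.

206.50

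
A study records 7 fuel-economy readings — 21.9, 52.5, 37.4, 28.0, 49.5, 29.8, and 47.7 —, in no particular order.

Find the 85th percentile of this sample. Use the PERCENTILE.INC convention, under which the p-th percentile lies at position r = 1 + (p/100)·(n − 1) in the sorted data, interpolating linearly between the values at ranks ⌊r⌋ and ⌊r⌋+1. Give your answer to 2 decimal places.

Sorted: 21.9, 28.0, 29.8, 37.4, 47.7, 49.5, 52.5.
n = 7.
r = 1 + (85/100)·(7 − 1) = 1 + 5.1 = 6.1.
Rank 6 is 49.5 and rank 7 is 52.5.
Interpolate: 49.5 + 0.1·(52.5 − 49.5) = 49.5 + 0.1·3 = 49.8.

49.80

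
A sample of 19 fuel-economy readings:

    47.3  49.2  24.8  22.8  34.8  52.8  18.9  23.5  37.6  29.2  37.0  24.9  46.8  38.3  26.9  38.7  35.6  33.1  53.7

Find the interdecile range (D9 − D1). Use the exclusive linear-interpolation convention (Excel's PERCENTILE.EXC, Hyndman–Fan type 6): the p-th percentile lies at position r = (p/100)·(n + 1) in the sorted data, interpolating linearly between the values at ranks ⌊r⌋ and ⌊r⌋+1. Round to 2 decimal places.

Sorted: 18.9, 22.8, 23.5, 24.8, 24.9, 26.9, 29.2, 33.1, 34.8, 35.6, 37.0, 37.6, 38.3, 38.7, 46.8, 47.3, 49.2, 52.8, 53.7.
n = 19.
P10: r = 2 (integer) → 22.8.
P90: r = 18 (integer) → 52.8.
Difference: 52.8 − 22.8 = 30.

30.00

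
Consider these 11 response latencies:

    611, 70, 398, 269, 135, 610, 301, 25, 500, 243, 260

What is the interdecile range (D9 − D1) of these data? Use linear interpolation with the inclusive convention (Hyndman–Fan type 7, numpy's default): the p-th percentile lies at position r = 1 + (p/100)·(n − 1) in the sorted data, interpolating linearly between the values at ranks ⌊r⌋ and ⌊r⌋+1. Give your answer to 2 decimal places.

540.00

Sorted: 25, 70, 135, 243, 260, 269, 301, 398, 500, 610, 611.
n = 11.
P10: r = 2 (integer) → 70.
P90: r = 10 (integer) → 610.
Difference: 610 − 70 = 540.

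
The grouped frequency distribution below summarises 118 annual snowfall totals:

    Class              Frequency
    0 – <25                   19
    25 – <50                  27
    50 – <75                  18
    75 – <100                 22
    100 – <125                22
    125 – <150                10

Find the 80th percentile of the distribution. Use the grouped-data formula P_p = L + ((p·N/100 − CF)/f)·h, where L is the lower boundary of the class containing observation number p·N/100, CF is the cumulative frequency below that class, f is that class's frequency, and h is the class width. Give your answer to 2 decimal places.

109.55

N = 118; target position k = 80/100 · 118 = 94.4.
Cumulative frequencies: 19, 46, 64, 86, 108, 118.
Observation 94.4 falls in the class 100 – <125.
L = 100, CF = 86, f = 22, h = 25.
P80 = 100 + ((94.4 − 86)/22)·25 = 100 + 9.54545 = 109.545.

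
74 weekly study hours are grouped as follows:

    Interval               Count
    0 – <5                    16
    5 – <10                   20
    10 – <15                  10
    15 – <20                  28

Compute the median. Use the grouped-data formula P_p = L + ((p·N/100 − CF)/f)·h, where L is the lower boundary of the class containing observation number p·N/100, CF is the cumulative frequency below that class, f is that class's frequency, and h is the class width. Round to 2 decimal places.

N = 74; target position k = 50/100 · 74 = 37.
Cumulative frequencies: 16, 36, 46, 74.
Observation 37 falls in the class 10 – <15.
L = 10, CF = 36, f = 10, h = 5.
P50 = 10 + ((37 − 36)/10)·5 = 10 + 0.5 = 10.5.

10.50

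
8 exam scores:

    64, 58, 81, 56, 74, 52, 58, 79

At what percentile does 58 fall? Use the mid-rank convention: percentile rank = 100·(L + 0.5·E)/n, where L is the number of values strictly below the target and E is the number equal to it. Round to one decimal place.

Sorted: 52, 56, 58, 58, 64, 74, 79, 81.
Count below 58: L = 2; count equal: E = 2; n = 8.
Percentile rank = 100·(2 + 0.5·2)/8 = 100·3/8 = 37.5.

37.5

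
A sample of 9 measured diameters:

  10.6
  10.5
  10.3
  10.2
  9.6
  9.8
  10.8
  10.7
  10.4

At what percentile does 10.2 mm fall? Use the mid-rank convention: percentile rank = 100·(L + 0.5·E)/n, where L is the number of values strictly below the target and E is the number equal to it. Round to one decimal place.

Sorted: 9.6, 9.8, 10.2, 10.3, 10.4, 10.5, 10.6, 10.7, 10.8.
Count below 10.2: L = 2; count equal: E = 1; n = 9.
Percentile rank = 100·(2 + 0.5·1)/9 = 100·2.5/9 = 27.78.

27.8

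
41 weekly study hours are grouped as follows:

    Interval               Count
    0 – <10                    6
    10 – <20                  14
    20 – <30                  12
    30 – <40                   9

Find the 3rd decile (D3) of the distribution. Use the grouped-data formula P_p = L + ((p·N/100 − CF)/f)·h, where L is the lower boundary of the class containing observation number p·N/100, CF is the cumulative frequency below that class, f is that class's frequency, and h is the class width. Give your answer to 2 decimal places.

14.50

N = 41; target position k = 30/100 · 41 = 12.3.
Cumulative frequencies: 6, 20, 32, 41.
Observation 12.3 falls in the class 10 – <20.
L = 10, CF = 6, f = 14, h = 10.
P30 = 10 + ((12.3 − 6)/14)·10 = 10 + 4.5 = 14.5.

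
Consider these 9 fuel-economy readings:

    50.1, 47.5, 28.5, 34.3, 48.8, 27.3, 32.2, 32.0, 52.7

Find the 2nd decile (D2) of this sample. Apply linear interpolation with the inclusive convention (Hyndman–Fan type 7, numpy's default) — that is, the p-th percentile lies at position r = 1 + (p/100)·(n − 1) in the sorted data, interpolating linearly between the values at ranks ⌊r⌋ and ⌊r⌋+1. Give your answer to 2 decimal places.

Sorted: 27.3, 28.5, 32.0, 32.2, 34.3, 47.5, 48.8, 50.1, 52.7.
n = 9.
r = 1 + (20/100)·(9 − 1) = 1 + 1.6 = 2.6.
Rank 2 is 28.5 and rank 3 is 32.0.
Interpolate: 28.5 + 0.6·(32.0 − 28.5) = 28.5 + 0.6·3.5 = 30.6.

30.60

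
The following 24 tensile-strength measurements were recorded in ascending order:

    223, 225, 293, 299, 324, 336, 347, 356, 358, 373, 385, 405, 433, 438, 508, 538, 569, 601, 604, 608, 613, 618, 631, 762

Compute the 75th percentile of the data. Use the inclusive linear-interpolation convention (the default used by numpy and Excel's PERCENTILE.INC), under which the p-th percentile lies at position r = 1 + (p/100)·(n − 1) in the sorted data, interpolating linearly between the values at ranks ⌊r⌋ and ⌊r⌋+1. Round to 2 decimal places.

n = 24.
r = 1 + (75/100)·(24 − 1) = 1 + 17.25 = 18.25.
Rank 18 is 601 and rank 19 is 604.
Interpolate: 601 + 0.25·(604 − 601) = 601 + 0.25·3 = 601.75.

601.75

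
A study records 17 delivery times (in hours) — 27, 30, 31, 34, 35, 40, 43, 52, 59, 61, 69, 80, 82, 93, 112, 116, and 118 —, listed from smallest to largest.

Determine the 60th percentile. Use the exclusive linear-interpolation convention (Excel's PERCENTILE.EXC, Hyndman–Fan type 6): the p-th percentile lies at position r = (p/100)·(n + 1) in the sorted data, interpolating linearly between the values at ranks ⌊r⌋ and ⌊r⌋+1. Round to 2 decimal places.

67.40

n = 17.
r = (60/100)·(17 + 1) = 10.8.
Rank 10 is 61 and rank 11 is 69.
Interpolate: 61 + 0.8·(69 − 61) = 61 + 0.8·8 = 67.4.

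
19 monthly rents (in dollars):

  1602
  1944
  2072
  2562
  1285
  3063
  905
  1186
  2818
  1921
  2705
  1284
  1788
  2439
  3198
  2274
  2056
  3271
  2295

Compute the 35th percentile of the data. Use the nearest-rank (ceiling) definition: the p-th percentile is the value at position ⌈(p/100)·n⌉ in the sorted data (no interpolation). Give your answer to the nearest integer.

1921

Sorted: 905, 1186, 1284, 1285, 1602, 1788, 1921, 1944, 2056, 2072, 2274, 2295, 2439, 2562, 2705, 2818, 3063, 3198, 3271.
n = 19.
Position = ⌈35/100 · 19⌉ = ⌈6.65⌉ = 7.
The value at rank 7 is 1921.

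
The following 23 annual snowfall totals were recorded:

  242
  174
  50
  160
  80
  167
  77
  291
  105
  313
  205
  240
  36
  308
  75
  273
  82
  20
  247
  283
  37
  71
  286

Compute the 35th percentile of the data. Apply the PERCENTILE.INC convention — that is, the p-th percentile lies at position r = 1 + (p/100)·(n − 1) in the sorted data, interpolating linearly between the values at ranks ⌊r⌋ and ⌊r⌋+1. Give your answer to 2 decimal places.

Sorted: 20, 36, 37, 50, 71, 75, 77, 80, 82, 105, 160, 167, 174, 205, 240, 242, 247, 273, 283, 286, 291, 308, 313.
n = 23.
r = 1 + (35/100)·(23 − 1) = 1 + 7.7 = 8.7.
Rank 8 is 80 and rank 9 is 82.
Interpolate: 80 + 0.7·(82 − 80) = 80 + 0.7·2 = 81.4.

81.40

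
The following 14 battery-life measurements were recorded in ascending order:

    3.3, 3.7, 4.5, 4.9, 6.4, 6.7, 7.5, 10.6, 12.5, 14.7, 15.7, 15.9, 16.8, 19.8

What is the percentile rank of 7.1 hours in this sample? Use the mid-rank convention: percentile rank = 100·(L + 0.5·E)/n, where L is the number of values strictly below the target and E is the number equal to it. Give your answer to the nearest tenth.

Count below 7.1: L = 6; count equal: E = 0; n = 14.
Percentile rank = 100·(6 + 0.5·0)/14 = 100·6/14 = 42.86.

42.9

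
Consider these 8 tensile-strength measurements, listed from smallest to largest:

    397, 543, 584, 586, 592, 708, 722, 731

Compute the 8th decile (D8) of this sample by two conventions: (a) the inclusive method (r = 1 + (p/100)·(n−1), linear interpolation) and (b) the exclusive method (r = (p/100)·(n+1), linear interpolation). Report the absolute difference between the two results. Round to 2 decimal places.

7.40

n = 8.
(a) r = 6.6; between ranks 6 (708) and 7 (722): 716.4.
(b) r = 7.2; between ranks 7 (722) and 8 (731): 723.8.
|716.4 − 723.8| = 7.4.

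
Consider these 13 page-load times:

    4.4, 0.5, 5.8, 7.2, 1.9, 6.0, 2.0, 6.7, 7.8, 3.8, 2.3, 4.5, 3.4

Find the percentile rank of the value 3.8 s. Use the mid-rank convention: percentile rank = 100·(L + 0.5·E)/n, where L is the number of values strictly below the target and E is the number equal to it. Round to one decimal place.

Sorted: 0.5, 1.9, 2.0, 2.3, 3.4, 3.8, 4.4, 4.5, 5.8, 6.0, 6.7, 7.2, 7.8.
Count below 3.8: L = 5; count equal: E = 1; n = 13.
Percentile rank = 100·(5 + 0.5·1)/13 = 100·5.5/13 = 42.31.

42.3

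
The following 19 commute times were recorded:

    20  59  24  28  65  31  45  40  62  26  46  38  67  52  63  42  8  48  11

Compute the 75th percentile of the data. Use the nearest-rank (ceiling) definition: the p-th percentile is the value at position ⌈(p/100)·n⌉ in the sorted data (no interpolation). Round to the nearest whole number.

59

Sorted: 8, 11, 20, 24, 26, 28, 31, 38, 40, 42, 45, 46, 48, 52, 59, 62, 63, 65, 67.
n = 19.
Position = ⌈75/100 · 19⌉ = ⌈14.25⌉ = 15.
The value at rank 15 is 59.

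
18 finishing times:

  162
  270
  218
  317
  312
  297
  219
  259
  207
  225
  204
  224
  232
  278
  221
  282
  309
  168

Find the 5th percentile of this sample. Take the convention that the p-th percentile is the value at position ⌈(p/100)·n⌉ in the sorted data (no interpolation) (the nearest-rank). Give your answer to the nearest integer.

162

Sorted: 162, 168, 204, 207, 218, 219, 221, 224, 225, 232, 259, 270, 278, 282, 297, 309, 312, 317.
n = 18.
Position = ⌈5/100 · 18⌉ = ⌈0.9⌉ = 1.
The value at rank 1 is 162.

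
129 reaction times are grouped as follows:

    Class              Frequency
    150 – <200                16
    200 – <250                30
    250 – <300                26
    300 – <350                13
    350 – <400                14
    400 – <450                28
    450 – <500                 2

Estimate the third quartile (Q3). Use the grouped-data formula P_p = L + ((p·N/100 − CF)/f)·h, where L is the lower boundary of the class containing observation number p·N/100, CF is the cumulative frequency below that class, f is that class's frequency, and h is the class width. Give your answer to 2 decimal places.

N = 129; target position k = 75/100 · 129 = 96.75.
Cumulative frequencies: 16, 46, 72, 85, 99, 127, 129.
Observation 96.75 falls in the class 350 – <400.
L = 350, CF = 85, f = 14, h = 50.
P75 = 350 + ((96.75 − 85)/14)·50 = 350 + 41.9643 = 391.964.

391.96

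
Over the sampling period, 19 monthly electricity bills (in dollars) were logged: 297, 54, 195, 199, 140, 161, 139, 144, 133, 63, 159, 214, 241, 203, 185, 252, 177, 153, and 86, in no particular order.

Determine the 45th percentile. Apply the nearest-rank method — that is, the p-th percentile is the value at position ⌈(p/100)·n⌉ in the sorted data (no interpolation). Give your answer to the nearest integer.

159

Sorted: 54, 63, 86, 133, 139, 140, 144, 153, 159, 161, 177, 185, 195, 199, 203, 214, 241, 252, 297.
n = 19.
Position = ⌈45/100 · 19⌉ = ⌈8.55⌉ = 9.
The value at rank 9 is 159.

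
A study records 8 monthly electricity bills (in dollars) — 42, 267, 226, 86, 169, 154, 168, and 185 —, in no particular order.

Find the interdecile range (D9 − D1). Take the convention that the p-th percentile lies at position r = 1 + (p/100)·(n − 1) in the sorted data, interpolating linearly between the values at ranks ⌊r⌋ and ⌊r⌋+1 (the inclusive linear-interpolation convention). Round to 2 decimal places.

Sorted: 42, 86, 154, 168, 169, 185, 226, 267.
n = 8.
P10: r = 1.7; ranks 1–2 are 42, 86; interpolating gives 72.8.
P90: r = 7.3; ranks 7–8 are 226, 267; interpolating gives 238.3.
Difference: 238.3 − 72.8 = 165.5.

165.50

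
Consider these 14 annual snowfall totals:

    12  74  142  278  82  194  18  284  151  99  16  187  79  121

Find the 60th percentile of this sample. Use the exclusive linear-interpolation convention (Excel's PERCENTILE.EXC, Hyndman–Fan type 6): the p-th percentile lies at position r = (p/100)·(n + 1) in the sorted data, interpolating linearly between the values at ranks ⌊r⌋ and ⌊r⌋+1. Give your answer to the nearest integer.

142

Sorted: 12, 16, 18, 74, 79, 82, 99, 121, 142, 151, 187, 194, 278, 284.
n = 14.
r = (60/100)·(14 + 1) = 9.
r is an integer, so P60 is the value at rank 9: 142.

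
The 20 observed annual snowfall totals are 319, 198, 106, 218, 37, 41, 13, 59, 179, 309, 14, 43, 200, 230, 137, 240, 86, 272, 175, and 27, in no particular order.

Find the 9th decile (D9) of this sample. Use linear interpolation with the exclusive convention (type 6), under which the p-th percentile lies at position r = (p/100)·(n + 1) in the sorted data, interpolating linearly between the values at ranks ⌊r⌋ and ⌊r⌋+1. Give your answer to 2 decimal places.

Sorted: 13, 14, 27, 37, 41, 43, 59, 86, 106, 137, 175, 179, 198, 200, 218, 230, 240, 272, 309, 319.
n = 20.
r = (90/100)·(20 + 1) = 18.9.
Rank 18 is 272 and rank 19 is 309.
Interpolate: 272 + 0.9·(309 − 272) = 272 + 0.9·37 = 305.3.

305.30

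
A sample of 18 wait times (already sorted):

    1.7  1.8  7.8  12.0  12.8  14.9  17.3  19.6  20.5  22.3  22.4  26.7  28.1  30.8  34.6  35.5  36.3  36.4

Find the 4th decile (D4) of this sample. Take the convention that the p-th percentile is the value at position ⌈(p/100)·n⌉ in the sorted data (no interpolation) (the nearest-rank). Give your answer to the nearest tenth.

n = 18.
Position = ⌈40/100 · 18⌉ = ⌈7.2⌉ = 8.
The value at rank 8 is 19.6.

19.6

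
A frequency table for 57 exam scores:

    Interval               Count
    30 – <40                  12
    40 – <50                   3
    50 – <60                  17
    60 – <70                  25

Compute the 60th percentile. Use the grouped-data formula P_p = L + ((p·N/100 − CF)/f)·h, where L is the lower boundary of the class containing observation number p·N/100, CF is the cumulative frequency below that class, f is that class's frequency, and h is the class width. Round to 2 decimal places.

N = 57; target position k = 60/100 · 57 = 34.2.
Cumulative frequencies: 12, 15, 32, 57.
Observation 34.2 falls in the class 60 – <70.
L = 60, CF = 32, f = 25, h = 10.
P60 = 60 + ((34.2 − 32)/25)·10 = 60 + 0.88 = 60.88.

60.88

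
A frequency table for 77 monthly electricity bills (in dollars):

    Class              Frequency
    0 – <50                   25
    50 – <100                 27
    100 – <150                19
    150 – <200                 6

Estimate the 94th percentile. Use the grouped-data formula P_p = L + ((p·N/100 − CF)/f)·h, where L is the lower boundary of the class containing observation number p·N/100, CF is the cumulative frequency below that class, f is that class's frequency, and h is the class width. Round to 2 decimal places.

N = 77; target position k = 94/100 · 77 = 72.38.
Cumulative frequencies: 25, 52, 71, 77.
Observation 72.38 falls in the class 150 – <200.
L = 150, CF = 71, f = 6, h = 50.
P94 = 150 + ((72.38 − 71)/6)·50 = 150 + 11.5 = 161.5.

161.50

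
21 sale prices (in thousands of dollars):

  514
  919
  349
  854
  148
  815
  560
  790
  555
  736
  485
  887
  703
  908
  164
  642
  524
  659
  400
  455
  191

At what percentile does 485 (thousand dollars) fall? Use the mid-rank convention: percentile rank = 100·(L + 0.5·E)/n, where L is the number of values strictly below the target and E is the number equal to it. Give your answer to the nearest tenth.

31.0

Sorted: 148, 164, 191, 349, 400, 455, 485, 514, 524, 555, 560, 642, 659, 703, 736, 790, 815, 854, 887, 908, 919.
Count below 485: L = 6; count equal: E = 1; n = 21.
Percentile rank = 100·(6 + 0.5·1)/21 = 100·6.5/21 = 30.95.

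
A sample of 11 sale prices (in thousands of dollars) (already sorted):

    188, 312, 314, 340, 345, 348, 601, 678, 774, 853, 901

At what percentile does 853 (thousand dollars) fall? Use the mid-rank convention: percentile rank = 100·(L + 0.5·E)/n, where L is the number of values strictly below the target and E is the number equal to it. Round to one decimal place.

86.4

Count below 853: L = 9; count equal: E = 1; n = 11.
Percentile rank = 100·(9 + 0.5·1)/11 = 100·9.5/11 = 86.36.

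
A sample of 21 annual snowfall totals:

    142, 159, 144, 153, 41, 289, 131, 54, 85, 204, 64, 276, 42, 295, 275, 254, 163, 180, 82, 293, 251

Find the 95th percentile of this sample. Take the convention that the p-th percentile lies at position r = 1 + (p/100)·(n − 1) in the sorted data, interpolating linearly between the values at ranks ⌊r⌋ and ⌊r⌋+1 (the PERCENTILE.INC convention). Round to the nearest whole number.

Sorted: 41, 42, 54, 64, 82, 85, 131, 142, 144, 153, 159, 163, 180, 204, 251, 254, 275, 276, 289, 293, 295.
n = 21.
r = 1 + (95/100)·(21 − 1) = 1 + 19 = 20.
r is an integer, so P95 is the value at rank 20: 293.

293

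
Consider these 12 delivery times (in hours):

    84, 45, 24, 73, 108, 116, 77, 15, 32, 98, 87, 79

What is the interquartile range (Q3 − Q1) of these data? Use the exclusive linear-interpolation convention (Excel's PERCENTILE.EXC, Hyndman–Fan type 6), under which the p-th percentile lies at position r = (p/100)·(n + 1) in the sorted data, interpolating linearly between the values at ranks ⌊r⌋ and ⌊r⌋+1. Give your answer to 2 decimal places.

Sorted: 15, 24, 32, 45, 73, 77, 79, 84, 87, 98, 108, 116.
n = 12.
P25: r = 3.25; ranks 3–4 are 32, 45; interpolating gives 35.25.
P75: r = 9.75; ranks 9–10 are 87, 98; interpolating gives 95.25.
Difference: 95.25 − 35.25 = 60.

60.00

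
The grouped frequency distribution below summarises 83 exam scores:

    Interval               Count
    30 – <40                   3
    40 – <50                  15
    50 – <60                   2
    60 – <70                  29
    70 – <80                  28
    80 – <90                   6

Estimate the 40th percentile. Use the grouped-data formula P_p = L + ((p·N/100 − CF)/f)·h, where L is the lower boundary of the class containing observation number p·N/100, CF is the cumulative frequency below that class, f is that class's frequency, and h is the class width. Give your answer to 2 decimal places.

64.55

N = 83; target position k = 40/100 · 83 = 33.2.
Cumulative frequencies: 3, 18, 20, 49, 77, 83.
Observation 33.2 falls in the class 60 – <70.
L = 60, CF = 20, f = 29, h = 10.
P40 = 60 + ((33.2 − 20)/29)·10 = 60 + 4.55172 = 64.5517.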